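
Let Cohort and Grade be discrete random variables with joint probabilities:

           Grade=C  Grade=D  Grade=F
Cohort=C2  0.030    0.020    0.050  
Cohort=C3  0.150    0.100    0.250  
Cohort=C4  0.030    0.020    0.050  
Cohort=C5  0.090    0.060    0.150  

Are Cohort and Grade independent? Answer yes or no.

Every cell satisfies P(Cohort,Grade) = P(Cohort)·P(Grade). For instance P(Cohort=C4) = 0.100, P(Grade=D) = 0.200, and 0.100×0.200 = 0.020 matches the joint entry. So Cohort and Grade are independent.

yes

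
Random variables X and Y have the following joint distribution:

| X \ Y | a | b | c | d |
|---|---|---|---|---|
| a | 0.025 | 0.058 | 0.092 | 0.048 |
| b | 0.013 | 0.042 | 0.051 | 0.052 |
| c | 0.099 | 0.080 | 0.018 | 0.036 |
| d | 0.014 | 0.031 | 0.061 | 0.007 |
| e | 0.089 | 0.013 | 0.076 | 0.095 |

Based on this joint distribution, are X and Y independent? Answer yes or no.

P(X=c) = 0.233 and P(Y=c) = 0.298, so their product is 0.06943, but P(X=c, Y=c) = 0.018. Since these differ, X and Y are not independent.

no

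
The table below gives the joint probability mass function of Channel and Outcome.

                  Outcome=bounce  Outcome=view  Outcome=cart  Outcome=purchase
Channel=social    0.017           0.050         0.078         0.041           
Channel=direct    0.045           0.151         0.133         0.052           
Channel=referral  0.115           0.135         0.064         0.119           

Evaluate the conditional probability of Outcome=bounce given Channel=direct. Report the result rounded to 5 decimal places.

P(Channel=direct) = 0.045 + 0.151 + 0.133 + 0.052 = 0.381.
P(Outcome=bounce | Channel=direct) = 0.045/0.381 = 0.11811.

0.11811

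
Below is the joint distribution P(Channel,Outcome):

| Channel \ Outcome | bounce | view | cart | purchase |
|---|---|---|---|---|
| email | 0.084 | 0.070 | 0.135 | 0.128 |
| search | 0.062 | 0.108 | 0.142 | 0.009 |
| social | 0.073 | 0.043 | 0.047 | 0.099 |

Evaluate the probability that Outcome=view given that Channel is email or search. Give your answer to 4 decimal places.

P(Channel=email) = 0.084 + 0.070 + 0.135 + 0.128 = 0.417.
P(Channel=search) = 0.062 + 0.108 + 0.142 + 0.009 = 0.321.
P(Channel ∈ {email, search}) = 0.417 + 0.321 = 0.738; P(Outcome=view, Channel ∈ {email, search}) = 0.070 + 0.108 = 0.178.
P(Outcome=view | Channel ∈ {email, search}) = 0.178/0.738 = 0.2412.

0.2412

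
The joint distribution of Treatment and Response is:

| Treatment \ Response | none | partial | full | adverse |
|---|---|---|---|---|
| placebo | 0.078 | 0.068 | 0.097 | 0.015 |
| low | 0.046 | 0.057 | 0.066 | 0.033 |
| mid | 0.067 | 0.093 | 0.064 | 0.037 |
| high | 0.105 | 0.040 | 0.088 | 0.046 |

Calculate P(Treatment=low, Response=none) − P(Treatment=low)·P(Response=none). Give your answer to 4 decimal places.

P(Treatment=low) = 0.046 + 0.057 + 0.066 + 0.033 = 0.202.
P(Response=none) = 0.078 + 0.046 + 0.067 + 0.105 = 0.296.
P(Treatment=low, Response=none) − P(Treatment=low)P(Response=none) = 0.046 − 0.202×0.296 = -0.0138.

-0.0138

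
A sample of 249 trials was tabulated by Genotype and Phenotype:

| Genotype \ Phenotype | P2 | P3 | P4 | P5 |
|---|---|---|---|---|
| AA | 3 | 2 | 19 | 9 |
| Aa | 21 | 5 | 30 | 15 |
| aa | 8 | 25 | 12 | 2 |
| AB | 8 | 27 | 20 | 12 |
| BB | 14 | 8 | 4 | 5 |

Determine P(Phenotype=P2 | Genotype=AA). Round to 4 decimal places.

0.0909

Total with Genotype=AA: 3 + 2 + 19 + 9 = 33.
P(Phenotype=P2 | Genotype=AA) = 3/33 = 0.0909.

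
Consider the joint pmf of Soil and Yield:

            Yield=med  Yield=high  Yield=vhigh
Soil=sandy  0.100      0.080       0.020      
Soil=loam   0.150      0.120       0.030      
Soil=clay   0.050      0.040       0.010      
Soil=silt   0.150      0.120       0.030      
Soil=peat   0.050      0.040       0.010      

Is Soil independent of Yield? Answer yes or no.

yes

Every cell satisfies P(Soil,Yield) = P(Soil)·P(Yield). For instance P(Soil=sandy) = 0.200, P(Yield=high) = 0.400, and 0.200×0.400 = 0.080 matches the joint entry. So Soil and Yield are independent.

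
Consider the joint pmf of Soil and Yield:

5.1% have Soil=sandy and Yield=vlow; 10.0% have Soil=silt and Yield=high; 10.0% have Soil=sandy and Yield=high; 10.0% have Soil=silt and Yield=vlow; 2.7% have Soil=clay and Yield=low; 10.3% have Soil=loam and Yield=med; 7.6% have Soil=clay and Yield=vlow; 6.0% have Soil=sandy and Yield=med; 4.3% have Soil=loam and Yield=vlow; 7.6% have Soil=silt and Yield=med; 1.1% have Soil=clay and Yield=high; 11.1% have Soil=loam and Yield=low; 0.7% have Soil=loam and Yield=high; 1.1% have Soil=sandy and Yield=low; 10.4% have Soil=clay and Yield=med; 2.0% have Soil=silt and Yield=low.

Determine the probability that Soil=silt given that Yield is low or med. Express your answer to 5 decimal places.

0.18750

P(Yield=low) = 0.011 + 0.111 + 0.027 + 0.020 = 0.169.
P(Yield=med) = 0.060 + 0.103 + 0.104 + 0.076 = 0.343.
P(Yield ∈ {low, med}) = 0.169 + 0.343 = 0.512; P(Soil=silt, Yield ∈ {low, med}) = 0.020 + 0.076 = 0.096.
P(Soil=silt | Yield ∈ {low, med}) = 0.096/0.512 = 0.18750.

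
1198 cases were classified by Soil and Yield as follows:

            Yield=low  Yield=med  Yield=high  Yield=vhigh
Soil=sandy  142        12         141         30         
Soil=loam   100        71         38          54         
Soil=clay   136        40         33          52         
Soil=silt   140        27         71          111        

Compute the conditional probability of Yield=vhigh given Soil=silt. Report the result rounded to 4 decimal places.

0.3181

Total with Soil=silt: 140 + 27 + 71 + 111 = 349.
P(Yield=vhigh | Soil=silt) = 111/349 = 0.3181.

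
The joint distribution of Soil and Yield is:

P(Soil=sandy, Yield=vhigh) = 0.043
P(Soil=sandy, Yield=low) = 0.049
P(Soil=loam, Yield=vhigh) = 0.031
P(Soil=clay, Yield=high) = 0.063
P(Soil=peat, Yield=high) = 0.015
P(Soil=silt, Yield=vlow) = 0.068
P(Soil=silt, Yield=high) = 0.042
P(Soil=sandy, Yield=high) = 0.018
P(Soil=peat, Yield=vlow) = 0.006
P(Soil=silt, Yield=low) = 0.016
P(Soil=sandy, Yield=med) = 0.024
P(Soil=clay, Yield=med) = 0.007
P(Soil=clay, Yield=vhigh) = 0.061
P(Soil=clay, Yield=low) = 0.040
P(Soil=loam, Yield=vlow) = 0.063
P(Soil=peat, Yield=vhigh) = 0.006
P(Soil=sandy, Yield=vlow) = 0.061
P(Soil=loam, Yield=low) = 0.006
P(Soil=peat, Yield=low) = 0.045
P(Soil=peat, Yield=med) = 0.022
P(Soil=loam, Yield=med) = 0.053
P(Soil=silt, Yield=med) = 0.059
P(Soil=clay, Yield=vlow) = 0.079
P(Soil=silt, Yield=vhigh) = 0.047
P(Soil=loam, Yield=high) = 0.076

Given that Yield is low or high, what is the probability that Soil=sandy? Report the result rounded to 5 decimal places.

P(Yield=low) = 0.049 + 0.006 + 0.040 + 0.016 + 0.045 = 0.156.
P(Yield=high) = 0.018 + 0.076 + 0.063 + 0.042 + 0.015 = 0.214.
P(Yield ∈ {low, high}) = 0.156 + 0.214 = 0.370; P(Soil=sandy, Yield ∈ {low, high}) = 0.049 + 0.018 = 0.067.
P(Soil=sandy | Yield ∈ {low, high}) = 0.067/0.370 = 0.18108.

0.18108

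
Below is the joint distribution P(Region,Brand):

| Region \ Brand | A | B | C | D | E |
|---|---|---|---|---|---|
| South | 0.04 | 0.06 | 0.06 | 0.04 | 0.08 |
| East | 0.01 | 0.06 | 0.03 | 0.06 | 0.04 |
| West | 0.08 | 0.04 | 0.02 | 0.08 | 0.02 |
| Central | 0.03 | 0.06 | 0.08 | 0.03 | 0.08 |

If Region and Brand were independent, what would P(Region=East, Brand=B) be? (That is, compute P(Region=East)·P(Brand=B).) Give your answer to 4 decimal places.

P(Region=East) = 0.01 + 0.06 + 0.03 + 0.06 + 0.04 = 0.20.
P(Brand=B) = 0.06 + 0.06 + 0.04 + 0.06 = 0.22.
Product: 0.20 × 0.22 = 0.0440.

0.0440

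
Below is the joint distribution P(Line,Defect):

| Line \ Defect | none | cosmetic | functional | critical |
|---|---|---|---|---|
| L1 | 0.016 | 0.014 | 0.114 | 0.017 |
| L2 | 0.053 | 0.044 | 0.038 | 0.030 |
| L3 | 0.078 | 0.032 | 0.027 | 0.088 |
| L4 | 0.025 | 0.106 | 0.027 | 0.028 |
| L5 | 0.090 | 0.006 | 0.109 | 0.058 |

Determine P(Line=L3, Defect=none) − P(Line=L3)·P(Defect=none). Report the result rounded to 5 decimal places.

0.01905

P(Line=L3) = 0.078 + 0.032 + 0.027 + 0.088 = 0.225.
P(Defect=none) = 0.016 + 0.053 + 0.078 + 0.025 + 0.090 = 0.262.
P(Line=L3, Defect=none) − P(Line=L3)P(Defect=none) = 0.078 − 0.225×0.262 = 0.01905.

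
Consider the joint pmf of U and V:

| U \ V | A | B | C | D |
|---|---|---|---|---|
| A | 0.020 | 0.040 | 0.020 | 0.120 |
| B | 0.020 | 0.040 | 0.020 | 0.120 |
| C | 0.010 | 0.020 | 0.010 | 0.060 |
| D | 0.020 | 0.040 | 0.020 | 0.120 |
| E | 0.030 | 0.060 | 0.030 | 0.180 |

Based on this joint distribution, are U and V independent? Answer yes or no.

Every cell satisfies P(U,V) = P(U)·P(V). For instance P(U=D) = 0.200, P(V=A) = 0.100, and 0.200×0.100 = 0.020 matches the joint entry. So U and V are independent.

yes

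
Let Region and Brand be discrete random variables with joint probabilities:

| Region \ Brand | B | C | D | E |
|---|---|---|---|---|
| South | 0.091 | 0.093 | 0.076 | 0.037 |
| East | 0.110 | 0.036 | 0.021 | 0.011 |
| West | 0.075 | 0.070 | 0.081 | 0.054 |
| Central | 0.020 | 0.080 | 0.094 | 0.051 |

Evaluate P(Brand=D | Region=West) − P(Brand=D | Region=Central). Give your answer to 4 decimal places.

P(Region=West) = 0.075 + 0.070 + 0.081 + 0.054 = 0.280; P(Brand=D | Region=West) = 0.081/0.280 = 0.28929.
P(Region=Central) = 0.020 + 0.080 + 0.094 + 0.051 = 0.245; P(Brand=D | Region=Central) = 0.094/0.245 = 0.38367.
Difference = -0.0944.

-0.0944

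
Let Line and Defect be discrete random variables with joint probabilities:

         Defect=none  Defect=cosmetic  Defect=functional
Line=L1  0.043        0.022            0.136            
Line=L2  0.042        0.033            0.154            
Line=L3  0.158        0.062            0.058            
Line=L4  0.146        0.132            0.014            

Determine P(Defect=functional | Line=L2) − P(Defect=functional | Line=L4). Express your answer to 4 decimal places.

0.6245

P(Line=L2) = 0.042 + 0.033 + 0.154 = 0.229; P(Defect=functional | Line=L2) = 0.154/0.229 = 0.67249.
P(Line=L4) = 0.146 + 0.132 + 0.014 = 0.292; P(Defect=functional | Line=L4) = 0.014/0.292 = 0.04795.
Difference = 0.6245.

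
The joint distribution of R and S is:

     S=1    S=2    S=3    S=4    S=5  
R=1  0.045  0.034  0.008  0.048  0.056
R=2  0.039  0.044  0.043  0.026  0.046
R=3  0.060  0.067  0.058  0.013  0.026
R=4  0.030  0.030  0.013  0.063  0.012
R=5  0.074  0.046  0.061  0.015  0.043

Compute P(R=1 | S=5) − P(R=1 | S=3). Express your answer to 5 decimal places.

0.26230

P(S=5) = 0.056 + 0.046 + 0.026 + 0.012 + 0.043 = 0.183; P(R=1 | S=5) = 0.056/0.183 = 0.306011.
P(S=3) = 0.008 + 0.043 + 0.058 + 0.013 + 0.061 = 0.183; P(R=1 | S=3) = 0.008/0.183 = 0.043716.
Difference = 0.26230.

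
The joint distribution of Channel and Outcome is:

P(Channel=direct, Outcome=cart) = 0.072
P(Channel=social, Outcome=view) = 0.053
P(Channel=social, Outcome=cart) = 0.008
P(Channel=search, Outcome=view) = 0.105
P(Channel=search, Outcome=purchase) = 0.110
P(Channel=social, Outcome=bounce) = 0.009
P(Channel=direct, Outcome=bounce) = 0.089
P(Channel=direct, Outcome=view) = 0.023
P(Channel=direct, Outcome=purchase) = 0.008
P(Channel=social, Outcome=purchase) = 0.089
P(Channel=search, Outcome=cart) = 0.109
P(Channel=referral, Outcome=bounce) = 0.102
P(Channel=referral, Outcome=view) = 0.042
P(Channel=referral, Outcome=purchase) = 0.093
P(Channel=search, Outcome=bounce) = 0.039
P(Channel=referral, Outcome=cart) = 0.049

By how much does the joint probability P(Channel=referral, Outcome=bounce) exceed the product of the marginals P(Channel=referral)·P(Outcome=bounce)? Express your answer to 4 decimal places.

0.0336

P(Channel=referral) = 0.102 + 0.042 + 0.049 + 0.093 = 0.286.
P(Outcome=bounce) = 0.039 + 0.009 + 0.089 + 0.102 = 0.239.
P(Channel=referral, Outcome=bounce) − P(Channel=referral)P(Outcome=bounce) = 0.102 − 0.286×0.239 = 0.0336.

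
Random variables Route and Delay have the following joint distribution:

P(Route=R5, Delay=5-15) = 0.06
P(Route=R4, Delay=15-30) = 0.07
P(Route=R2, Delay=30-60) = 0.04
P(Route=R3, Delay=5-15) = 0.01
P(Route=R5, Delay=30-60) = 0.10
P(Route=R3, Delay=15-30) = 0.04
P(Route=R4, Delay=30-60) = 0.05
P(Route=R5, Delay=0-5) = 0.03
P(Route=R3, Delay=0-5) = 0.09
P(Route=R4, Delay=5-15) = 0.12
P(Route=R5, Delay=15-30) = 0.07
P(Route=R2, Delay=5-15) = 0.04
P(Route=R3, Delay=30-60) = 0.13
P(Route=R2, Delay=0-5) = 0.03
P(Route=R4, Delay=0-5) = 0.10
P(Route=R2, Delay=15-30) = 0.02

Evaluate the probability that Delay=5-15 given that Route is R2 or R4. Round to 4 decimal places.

0.3404

P(Route=R2) = 0.03 + 0.04 + 0.02 + 0.04 = 0.13.
P(Route=R4) = 0.10 + 0.12 + 0.07 + 0.05 = 0.34.
P(Route ∈ {R2, R4}) = 0.13 + 0.34 = 0.47; P(Delay=5-15, Route ∈ {R2, R4}) = 0.04 + 0.12 = 0.16.
P(Delay=5-15 | Route ∈ {R2, R4}) = 0.16/0.47 = 0.3404.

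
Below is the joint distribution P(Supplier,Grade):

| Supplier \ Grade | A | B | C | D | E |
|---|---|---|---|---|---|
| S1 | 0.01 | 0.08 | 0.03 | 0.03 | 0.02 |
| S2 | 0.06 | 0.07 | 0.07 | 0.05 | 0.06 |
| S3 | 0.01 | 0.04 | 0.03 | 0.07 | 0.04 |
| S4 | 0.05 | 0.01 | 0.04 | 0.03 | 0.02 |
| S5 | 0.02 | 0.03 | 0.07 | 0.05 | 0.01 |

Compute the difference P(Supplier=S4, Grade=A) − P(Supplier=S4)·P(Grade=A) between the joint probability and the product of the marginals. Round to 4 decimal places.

0.0275

P(Supplier=S4) = 0.05 + 0.01 + 0.04 + 0.03 + 0.02 = 0.15.
P(Grade=A) = 0.01 + 0.06 + 0.01 + 0.05 + 0.02 = 0.15.
P(Supplier=S4, Grade=A) − P(Supplier=S4)P(Grade=A) = 0.05 − 0.15×0.15 = 0.0275.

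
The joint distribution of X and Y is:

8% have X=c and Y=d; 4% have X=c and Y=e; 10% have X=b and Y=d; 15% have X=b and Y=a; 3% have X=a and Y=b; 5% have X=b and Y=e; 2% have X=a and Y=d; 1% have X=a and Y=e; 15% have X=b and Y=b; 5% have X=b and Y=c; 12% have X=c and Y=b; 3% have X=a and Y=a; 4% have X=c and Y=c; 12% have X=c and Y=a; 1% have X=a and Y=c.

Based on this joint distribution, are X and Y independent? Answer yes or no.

yes

Every cell satisfies P(X,Y) = P(X)·P(Y). For instance P(X=a) = 0.10, P(Y=d) = 0.20, and 0.10×0.20 = 0.02 matches the joint entry. So X and Y are independent.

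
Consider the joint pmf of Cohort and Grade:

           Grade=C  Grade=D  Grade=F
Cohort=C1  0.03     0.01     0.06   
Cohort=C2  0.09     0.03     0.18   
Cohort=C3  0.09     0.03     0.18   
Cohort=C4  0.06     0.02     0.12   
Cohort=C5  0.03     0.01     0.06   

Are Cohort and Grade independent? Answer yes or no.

yes

Every cell satisfies P(Cohort,Grade) = P(Cohort)·P(Grade). For instance P(Cohort=C5) = 0.10, P(Grade=F) = 0.60, and 0.10×0.60 = 0.06 matches the joint entry. So Cohort and Grade are independent.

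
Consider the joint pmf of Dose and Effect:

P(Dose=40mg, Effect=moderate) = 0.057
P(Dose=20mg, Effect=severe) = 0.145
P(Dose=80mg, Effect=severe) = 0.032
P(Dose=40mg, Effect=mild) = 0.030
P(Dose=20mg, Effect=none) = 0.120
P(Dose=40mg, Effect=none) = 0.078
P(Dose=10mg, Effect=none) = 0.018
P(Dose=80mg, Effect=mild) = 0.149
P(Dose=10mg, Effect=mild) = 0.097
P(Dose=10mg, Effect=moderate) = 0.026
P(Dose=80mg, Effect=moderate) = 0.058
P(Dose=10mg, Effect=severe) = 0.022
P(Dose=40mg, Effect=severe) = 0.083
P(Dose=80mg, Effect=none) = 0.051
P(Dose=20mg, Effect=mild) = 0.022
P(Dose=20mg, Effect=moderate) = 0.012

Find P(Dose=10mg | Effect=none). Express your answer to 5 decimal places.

P(Effect=none) = 0.018 + 0.120 + 0.078 + 0.051 = 0.267.
P(Dose=10mg | Effect=none) = 0.018/0.267 = 0.06742.

0.06742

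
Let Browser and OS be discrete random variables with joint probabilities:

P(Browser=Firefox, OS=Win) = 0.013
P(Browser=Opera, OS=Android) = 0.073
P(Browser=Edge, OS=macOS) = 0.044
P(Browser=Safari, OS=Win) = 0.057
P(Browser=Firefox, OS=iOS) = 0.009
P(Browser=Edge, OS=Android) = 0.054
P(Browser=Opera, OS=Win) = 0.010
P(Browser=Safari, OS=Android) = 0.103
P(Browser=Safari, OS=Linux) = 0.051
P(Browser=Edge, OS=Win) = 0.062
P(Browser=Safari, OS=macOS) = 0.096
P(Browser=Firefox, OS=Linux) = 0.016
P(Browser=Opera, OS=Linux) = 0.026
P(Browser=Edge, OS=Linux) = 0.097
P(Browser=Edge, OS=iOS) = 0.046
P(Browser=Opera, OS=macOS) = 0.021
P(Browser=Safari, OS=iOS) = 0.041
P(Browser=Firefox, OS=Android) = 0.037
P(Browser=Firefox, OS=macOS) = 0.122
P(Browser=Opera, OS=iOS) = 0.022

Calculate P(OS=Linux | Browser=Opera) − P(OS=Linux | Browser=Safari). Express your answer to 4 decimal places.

0.0245

P(Browser=Opera) = 0.010 + 0.021 + 0.026 + 0.022 + 0.073 = 0.152; P(OS=Linux | Browser=Opera) = 0.026/0.152 = 0.17105.
P(Browser=Safari) = 0.057 + 0.096 + 0.051 + 0.041 + 0.103 = 0.348; P(OS=Linux | Browser=Safari) = 0.051/0.348 = 0.14655.
Difference = 0.0245.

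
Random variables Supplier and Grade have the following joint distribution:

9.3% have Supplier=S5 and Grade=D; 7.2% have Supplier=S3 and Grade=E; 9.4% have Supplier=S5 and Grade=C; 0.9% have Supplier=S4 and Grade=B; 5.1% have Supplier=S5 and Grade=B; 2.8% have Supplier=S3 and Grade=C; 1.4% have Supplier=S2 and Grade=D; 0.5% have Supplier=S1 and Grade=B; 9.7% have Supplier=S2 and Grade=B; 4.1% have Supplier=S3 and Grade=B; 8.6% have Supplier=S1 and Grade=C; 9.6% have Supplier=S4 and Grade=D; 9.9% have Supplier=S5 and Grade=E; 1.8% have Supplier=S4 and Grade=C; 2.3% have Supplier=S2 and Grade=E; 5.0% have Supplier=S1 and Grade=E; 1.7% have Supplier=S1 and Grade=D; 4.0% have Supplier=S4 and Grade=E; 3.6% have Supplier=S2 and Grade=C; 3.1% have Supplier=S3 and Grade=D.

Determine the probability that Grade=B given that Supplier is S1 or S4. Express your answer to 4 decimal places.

P(Supplier=S1) = 0.005 + 0.086 + 0.017 + 0.050 = 0.158.
P(Supplier=S4) = 0.009 + 0.018 + 0.096 + 0.040 = 0.163.
P(Supplier ∈ {S1, S4}) = 0.158 + 0.163 = 0.321; P(Grade=B, Supplier ∈ {S1, S4}) = 0.005 + 0.009 = 0.014.
P(Grade=B | Supplier ∈ {S1, S4}) = 0.014/0.321 = 0.0436.

0.0436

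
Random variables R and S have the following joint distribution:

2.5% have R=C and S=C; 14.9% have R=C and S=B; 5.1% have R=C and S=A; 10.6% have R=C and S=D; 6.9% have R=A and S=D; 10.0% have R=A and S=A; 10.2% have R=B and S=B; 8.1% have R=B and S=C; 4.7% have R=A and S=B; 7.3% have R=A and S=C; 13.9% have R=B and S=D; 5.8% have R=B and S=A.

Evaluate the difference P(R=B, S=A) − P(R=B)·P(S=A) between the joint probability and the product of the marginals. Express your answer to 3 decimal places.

P(R=B) = 0.058 + 0.102 + 0.081 + 0.139 = 0.380.
P(S=A) = 0.100 + 0.058 + 0.051 = 0.209.
P(R=B, S=A) − P(R=B)P(S=A) = 0.058 − 0.380×0.209 = -0.021.

-0.021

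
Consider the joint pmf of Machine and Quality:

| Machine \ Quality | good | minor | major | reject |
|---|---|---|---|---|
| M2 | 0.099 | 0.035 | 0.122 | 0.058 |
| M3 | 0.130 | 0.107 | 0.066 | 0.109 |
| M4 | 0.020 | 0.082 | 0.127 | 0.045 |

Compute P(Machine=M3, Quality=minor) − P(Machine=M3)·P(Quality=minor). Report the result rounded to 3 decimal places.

0.015

P(Machine=M3) = 0.130 + 0.107 + 0.066 + 0.109 = 0.412.
P(Quality=minor) = 0.035 + 0.107 + 0.082 = 0.224.
P(Machine=M3, Quality=minor) − P(Machine=M3)P(Quality=minor) = 0.107 − 0.412×0.224 = 0.015.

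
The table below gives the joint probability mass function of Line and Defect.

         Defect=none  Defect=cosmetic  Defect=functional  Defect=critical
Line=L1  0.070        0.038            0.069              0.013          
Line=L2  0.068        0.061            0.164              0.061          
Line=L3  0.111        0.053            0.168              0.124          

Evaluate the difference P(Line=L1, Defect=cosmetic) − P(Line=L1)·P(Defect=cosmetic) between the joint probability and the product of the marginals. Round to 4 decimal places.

0.0091

P(Line=L1) = 0.070 + 0.038 + 0.069 + 0.013 = 0.190.
P(Defect=cosmetic) = 0.038 + 0.061 + 0.053 = 0.152.
P(Line=L1, Defect=cosmetic) − P(Line=L1)P(Defect=cosmetic) = 0.038 − 0.190×0.152 = 0.0091.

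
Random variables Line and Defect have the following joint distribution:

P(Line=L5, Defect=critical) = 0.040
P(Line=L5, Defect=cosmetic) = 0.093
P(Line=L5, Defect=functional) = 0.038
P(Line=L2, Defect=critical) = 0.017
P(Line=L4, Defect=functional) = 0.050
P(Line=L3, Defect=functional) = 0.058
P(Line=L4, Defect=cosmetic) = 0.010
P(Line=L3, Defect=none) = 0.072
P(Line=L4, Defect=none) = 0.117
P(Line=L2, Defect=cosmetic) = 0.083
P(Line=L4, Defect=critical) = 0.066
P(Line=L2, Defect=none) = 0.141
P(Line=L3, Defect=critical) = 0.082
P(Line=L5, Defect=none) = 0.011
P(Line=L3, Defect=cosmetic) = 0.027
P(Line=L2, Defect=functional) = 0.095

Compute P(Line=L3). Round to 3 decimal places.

P(Line=L3) = 0.072 + 0.027 + 0.058 + 0.082 = 0.239.

0.239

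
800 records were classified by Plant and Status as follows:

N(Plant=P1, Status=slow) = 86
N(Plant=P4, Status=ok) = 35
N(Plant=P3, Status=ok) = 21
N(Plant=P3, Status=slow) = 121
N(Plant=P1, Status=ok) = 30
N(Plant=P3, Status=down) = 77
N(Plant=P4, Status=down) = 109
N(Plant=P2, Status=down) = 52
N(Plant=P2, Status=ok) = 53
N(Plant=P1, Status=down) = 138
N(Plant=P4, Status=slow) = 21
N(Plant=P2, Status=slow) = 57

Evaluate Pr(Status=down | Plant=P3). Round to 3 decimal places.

Total with Plant=P3: 21 + 121 + 77 = 219.
P(Status=down | Plant=P3) = 77/219 = 0.352.

0.352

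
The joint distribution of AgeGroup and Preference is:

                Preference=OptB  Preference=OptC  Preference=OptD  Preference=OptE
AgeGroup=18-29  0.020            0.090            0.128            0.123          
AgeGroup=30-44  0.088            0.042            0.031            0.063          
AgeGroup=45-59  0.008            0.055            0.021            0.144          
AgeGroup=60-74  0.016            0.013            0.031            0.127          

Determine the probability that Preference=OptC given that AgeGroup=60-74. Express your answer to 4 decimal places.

0.0695

P(AgeGroup=60-74) = 0.016 + 0.013 + 0.031 + 0.127 = 0.187.
P(Preference=OptC | AgeGroup=60-74) = 0.013/0.187 = 0.0695.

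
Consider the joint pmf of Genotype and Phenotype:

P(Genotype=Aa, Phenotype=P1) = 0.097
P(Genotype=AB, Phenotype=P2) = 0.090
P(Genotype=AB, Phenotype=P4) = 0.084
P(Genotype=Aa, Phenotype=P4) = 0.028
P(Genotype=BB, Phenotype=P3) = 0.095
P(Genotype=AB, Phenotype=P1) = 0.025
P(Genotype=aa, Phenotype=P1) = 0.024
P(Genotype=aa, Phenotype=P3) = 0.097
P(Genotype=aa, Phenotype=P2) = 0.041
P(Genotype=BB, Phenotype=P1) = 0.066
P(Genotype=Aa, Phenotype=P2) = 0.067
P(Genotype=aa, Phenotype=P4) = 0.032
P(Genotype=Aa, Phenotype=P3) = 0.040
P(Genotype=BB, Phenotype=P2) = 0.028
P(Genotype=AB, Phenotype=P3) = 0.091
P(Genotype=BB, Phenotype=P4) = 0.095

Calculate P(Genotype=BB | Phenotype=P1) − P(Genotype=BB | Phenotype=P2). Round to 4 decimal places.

P(Phenotype=P1) = 0.097 + 0.024 + 0.025 + 0.066 = 0.212; P(Genotype=BB | Phenotype=P1) = 0.066/0.212 = 0.31132.
P(Phenotype=P2) = 0.067 + 0.041 + 0.090 + 0.028 = 0.226; P(Genotype=BB | Phenotype=P2) = 0.028/0.226 = 0.12389.
Difference = 0.1874.

0.1874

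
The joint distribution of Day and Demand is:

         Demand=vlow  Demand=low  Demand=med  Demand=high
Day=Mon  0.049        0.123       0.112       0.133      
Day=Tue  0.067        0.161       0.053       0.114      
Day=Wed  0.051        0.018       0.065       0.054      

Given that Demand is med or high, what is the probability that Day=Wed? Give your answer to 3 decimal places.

0.224

P(Demand=med) = 0.112 + 0.053 + 0.065 = 0.230.
P(Demand=high) = 0.133 + 0.114 + 0.054 = 0.301.
P(Demand ∈ {med, high}) = 0.230 + 0.301 = 0.531; P(Day=Wed, Demand ∈ {med, high}) = 0.065 + 0.054 = 0.119.
P(Day=Wed | Demand ∈ {med, high}) = 0.119/0.531 = 0.224.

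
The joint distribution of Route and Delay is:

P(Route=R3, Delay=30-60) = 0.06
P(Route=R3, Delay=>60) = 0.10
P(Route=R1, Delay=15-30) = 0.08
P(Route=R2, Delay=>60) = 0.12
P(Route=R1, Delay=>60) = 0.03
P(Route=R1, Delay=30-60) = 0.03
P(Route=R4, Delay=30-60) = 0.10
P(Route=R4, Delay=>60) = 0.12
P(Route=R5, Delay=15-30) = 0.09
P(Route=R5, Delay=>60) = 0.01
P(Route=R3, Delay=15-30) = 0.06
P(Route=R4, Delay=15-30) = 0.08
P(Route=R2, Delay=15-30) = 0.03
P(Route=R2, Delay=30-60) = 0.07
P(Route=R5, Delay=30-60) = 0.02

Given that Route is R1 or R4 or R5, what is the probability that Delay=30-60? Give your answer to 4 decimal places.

P(Route=R1) = 0.08 + 0.03 + 0.03 = 0.14.
P(Route=R4) = 0.08 + 0.10 + 0.12 = 0.30.
P(Route=R5) = 0.09 + 0.02 + 0.01 = 0.12.
P(Route ∈ {R1, R4, R5}) = 0.14 + 0.30 + 0.12 = 0.56; P(Delay=30-60, Route ∈ {R1, R4, R5}) = 0.03 + 0.10 + 0.02 = 0.15.
P(Delay=30-60 | Route ∈ {R1, R4, R5}) = 0.15/0.56 = 0.2679.

0.2679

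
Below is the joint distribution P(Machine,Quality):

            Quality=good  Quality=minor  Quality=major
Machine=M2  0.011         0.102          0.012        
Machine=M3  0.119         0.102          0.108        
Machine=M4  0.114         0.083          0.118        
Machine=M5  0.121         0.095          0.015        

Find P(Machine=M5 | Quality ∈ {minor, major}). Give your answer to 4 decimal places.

0.1732

P(Quality=minor) = 0.102 + 0.102 + 0.083 + 0.095 = 0.382.
P(Quality=major) = 0.012 + 0.108 + 0.118 + 0.015 = 0.253.
P(Quality ∈ {minor, major}) = 0.382 + 0.253 = 0.635; P(Machine=M5, Quality ∈ {minor, major}) = 0.095 + 0.015 = 0.110.
P(Machine=M5 | Quality ∈ {minor, major}) = 0.110/0.635 = 0.1732.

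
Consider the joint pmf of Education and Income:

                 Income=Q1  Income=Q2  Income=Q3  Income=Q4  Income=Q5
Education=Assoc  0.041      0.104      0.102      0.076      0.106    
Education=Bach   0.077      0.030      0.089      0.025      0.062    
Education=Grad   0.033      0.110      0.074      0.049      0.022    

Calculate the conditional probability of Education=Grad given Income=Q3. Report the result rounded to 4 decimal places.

P(Income=Q3) = 0.102 + 0.089 + 0.074 = 0.265.
P(Education=Grad | Income=Q3) = 0.074/0.265 = 0.2792.

0.2792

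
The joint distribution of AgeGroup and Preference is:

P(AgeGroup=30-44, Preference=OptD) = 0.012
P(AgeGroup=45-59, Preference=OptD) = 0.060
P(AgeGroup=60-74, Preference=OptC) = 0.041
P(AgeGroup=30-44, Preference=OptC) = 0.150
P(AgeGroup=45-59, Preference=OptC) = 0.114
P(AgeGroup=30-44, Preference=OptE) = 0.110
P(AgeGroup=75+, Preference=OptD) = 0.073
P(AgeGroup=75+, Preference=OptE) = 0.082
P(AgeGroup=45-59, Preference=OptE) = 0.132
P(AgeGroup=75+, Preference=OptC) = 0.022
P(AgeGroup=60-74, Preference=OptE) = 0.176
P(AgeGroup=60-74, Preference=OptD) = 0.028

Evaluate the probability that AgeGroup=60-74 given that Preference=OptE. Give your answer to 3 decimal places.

0.352

P(Preference=OptE) = 0.110 + 0.132 + 0.176 + 0.082 = 0.500.
P(AgeGroup=60-74 | Preference=OptE) = 0.176/0.500 = 0.352.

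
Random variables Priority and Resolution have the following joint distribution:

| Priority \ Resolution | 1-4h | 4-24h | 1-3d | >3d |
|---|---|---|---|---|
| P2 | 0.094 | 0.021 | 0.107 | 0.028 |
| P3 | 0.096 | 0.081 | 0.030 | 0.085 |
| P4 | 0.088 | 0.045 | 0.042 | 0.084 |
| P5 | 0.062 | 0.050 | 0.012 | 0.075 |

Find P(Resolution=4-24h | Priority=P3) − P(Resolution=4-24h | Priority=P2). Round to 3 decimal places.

P(Priority=P3) = 0.096 + 0.081 + 0.030 + 0.085 = 0.292; P(Resolution=4-24h | Priority=P3) = 0.081/0.292 = 0.2774.
P(Priority=P2) = 0.094 + 0.021 + 0.107 + 0.028 = 0.250; P(Resolution=4-24h | Priority=P2) = 0.021/0.250 = 0.0840.
Difference = 0.193.

0.193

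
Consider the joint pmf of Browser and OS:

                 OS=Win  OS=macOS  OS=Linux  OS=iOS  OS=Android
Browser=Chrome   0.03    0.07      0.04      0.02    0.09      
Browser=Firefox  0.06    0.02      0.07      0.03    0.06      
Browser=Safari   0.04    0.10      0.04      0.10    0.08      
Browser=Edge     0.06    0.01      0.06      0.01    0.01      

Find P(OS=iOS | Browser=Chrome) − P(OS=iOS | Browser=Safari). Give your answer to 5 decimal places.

P(Browser=Chrome) = 0.03 + 0.07 + 0.04 + 0.02 + 0.09 = 0.25; P(OS=iOS | Browser=Chrome) = 0.02/0.25 = 0.080000.
P(Browser=Safari) = 0.04 + 0.10 + 0.04 + 0.10 + 0.08 = 0.36; P(OS=iOS | Browser=Safari) = 0.10/0.36 = 0.277778.
Difference = -0.19778.

-0.19778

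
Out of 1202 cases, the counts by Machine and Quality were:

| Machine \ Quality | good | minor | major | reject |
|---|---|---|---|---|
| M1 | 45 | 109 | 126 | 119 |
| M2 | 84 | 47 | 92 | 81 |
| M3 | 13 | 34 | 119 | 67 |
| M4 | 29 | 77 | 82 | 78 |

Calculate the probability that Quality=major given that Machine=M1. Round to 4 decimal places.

0.3158

Total with Machine=M1: 45 + 109 + 126 + 119 = 399.
P(Quality=major | Machine=M1) = 126/399 = 0.3158.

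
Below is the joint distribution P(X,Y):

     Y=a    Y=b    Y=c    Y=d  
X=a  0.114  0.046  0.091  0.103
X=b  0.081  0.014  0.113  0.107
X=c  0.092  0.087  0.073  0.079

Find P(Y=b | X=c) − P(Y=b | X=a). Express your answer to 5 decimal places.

0.13290

P(X=c) = 0.092 + 0.087 + 0.073 + 0.079 = 0.331; P(Y=b | X=c) = 0.087/0.331 = 0.262840.
P(X=a) = 0.114 + 0.046 + 0.091 + 0.103 = 0.354; P(Y=b | X=a) = 0.046/0.354 = 0.129944.
Difference = 0.13290.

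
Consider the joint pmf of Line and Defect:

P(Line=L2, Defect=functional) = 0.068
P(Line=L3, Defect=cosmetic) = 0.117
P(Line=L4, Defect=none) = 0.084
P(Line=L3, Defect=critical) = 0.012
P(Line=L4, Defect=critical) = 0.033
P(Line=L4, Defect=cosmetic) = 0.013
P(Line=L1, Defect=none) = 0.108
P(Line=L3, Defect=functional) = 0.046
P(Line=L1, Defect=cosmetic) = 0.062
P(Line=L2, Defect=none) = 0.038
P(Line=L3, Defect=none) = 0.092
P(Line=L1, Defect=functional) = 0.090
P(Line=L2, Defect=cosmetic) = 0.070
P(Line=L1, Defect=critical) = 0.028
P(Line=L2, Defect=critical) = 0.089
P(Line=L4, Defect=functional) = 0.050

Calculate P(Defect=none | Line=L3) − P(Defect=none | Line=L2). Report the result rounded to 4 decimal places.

P(Line=L3) = 0.092 + 0.117 + 0.046 + 0.012 = 0.267; P(Defect=none | Line=L3) = 0.092/0.267 = 0.34457.
P(Line=L2) = 0.038 + 0.070 + 0.068 + 0.089 = 0.265; P(Defect=none | Line=L2) = 0.038/0.265 = 0.14340.
Difference = 0.2012.

0.2012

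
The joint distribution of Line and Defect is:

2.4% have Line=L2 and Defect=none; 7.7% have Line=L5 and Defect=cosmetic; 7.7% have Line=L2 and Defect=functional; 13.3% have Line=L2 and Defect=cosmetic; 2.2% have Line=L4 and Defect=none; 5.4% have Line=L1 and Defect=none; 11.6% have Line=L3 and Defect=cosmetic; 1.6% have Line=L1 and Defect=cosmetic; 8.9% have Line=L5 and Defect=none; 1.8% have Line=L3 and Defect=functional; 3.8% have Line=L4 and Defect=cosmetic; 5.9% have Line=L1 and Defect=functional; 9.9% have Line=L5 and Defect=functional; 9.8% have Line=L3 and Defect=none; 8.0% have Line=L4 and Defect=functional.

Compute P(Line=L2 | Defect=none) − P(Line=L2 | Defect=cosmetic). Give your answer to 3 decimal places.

P(Defect=none) = 0.054 + 0.024 + 0.098 + 0.022 + 0.089 = 0.287; P(Line=L2 | Defect=none) = 0.024/0.287 = 0.0836.
P(Defect=cosmetic) = 0.016 + 0.133 + 0.116 + 0.038 + 0.077 = 0.380; P(Line=L2 | Defect=cosmetic) = 0.133/0.380 = 0.3500.
Difference = -0.266.

-0.266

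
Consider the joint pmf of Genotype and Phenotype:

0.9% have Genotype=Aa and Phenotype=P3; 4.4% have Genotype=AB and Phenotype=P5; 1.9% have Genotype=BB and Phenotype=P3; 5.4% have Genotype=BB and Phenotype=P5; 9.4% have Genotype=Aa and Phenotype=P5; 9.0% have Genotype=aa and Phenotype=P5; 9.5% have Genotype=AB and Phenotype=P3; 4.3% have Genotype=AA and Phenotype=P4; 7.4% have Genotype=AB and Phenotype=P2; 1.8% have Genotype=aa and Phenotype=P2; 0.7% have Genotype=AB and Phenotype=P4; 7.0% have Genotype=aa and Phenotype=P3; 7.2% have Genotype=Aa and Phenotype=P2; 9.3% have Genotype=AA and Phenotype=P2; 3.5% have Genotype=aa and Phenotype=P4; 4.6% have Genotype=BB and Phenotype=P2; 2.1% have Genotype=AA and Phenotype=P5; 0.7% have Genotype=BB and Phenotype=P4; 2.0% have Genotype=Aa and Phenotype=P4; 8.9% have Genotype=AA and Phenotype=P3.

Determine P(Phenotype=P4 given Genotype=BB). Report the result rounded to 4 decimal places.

P(Genotype=BB) = 0.046 + 0.019 + 0.007 + 0.054 = 0.126.
P(Phenotype=P4 | Genotype=BB) = 0.007/0.126 = 0.0556.

0.0556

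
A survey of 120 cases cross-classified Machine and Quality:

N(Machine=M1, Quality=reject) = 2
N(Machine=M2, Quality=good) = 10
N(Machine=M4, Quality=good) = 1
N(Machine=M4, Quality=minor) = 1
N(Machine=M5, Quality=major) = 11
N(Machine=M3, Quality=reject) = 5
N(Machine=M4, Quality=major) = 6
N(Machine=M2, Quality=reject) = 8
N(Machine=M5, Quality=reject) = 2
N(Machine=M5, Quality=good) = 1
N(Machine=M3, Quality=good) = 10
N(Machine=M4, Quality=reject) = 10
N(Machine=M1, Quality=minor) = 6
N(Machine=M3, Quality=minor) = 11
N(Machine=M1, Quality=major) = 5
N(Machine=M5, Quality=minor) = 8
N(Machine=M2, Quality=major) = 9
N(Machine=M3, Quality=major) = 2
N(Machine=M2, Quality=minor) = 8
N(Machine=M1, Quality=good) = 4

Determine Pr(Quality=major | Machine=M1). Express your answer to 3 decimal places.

0.294

Total with Machine=M1: 4 + 6 + 5 + 2 = 17.
P(Quality=major | Machine=M1) = 5/17 = 0.294.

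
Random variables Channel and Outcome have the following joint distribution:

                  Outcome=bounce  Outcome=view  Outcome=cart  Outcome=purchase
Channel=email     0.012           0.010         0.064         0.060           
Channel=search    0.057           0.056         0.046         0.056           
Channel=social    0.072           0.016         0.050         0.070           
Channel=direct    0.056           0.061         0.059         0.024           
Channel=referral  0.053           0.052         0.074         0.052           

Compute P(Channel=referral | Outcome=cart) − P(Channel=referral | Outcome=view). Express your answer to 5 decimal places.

-0.01411

P(Outcome=cart) = 0.064 + 0.046 + 0.050 + 0.059 + 0.074 = 0.293; P(Channel=referral | Outcome=cart) = 0.074/0.293 = 0.252560.
P(Outcome=view) = 0.010 + 0.056 + 0.016 + 0.061 + 0.052 = 0.195; P(Channel=referral | Outcome=view) = 0.052/0.195 = 0.266667.
Difference = -0.01411.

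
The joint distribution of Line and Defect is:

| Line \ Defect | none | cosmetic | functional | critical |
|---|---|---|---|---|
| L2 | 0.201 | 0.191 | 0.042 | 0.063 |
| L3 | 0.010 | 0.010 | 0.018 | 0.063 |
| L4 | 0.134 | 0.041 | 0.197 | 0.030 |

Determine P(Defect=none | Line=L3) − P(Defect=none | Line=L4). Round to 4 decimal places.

-0.2343

P(Line=L3) = 0.010 + 0.010 + 0.018 + 0.063 = 0.101; P(Defect=none | Line=L3) = 0.010/0.101 = 0.09901.
P(Line=L4) = 0.134 + 0.041 + 0.197 + 0.030 = 0.402; P(Defect=none | Line=L4) = 0.134/0.402 = 0.33333.
Difference = -0.2343.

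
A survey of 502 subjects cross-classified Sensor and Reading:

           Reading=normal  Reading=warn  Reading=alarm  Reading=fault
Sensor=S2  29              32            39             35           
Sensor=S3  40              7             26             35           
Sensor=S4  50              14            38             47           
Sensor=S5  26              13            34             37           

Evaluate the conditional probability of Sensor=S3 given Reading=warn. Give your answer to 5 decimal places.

Total with Reading=warn: 32 + 7 + 14 + 13 = 66.
P(Sensor=S3 | Reading=warn) = 7/66 = 0.10606.

0.10606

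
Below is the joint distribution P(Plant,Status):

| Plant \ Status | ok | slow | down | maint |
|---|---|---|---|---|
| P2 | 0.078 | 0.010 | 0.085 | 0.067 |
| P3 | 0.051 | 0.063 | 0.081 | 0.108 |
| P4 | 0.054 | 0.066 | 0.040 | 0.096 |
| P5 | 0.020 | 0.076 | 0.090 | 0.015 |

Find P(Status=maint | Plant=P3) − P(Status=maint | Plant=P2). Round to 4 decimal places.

P(Plant=P3) = 0.051 + 0.063 + 0.081 + 0.108 = 0.303; P(Status=maint | Plant=P3) = 0.108/0.303 = 0.35644.
P(Plant=P2) = 0.078 + 0.010 + 0.085 + 0.067 = 0.240; P(Status=maint | Plant=P2) = 0.067/0.240 = 0.27917.
Difference = 0.0773.

0.0773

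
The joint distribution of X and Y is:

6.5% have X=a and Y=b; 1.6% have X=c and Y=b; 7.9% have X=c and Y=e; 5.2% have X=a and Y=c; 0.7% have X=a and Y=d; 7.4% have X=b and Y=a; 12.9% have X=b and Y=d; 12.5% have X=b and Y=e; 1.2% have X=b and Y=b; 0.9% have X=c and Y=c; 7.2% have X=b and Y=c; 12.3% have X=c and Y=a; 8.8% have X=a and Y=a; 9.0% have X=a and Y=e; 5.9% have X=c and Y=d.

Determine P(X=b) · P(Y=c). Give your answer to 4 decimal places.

P(X=b) = 0.074 + 0.012 + 0.072 + 0.129 + 0.125 = 0.412.
P(Y=c) = 0.052 + 0.072 + 0.009 = 0.133.
Product: 0.412 × 0.133 = 0.0548.

0.0548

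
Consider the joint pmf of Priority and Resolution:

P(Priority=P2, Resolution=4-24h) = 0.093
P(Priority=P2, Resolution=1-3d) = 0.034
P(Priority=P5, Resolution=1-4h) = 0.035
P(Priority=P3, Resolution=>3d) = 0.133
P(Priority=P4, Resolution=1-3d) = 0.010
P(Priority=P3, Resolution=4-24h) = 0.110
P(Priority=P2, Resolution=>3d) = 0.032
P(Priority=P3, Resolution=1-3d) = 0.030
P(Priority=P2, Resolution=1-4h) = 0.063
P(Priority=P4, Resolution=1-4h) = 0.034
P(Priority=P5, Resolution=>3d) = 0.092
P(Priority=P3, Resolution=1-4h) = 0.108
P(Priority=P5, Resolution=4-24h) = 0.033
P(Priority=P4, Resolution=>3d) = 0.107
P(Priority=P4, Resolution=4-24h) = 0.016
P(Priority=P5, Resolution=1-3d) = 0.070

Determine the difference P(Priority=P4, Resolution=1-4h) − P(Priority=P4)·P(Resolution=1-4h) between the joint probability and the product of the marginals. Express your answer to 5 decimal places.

P(Priority=P4) = 0.034 + 0.016 + 0.010 + 0.107 = 0.167.
P(Resolution=1-4h) = 0.063 + 0.108 + 0.034 + 0.035 = 0.240.
P(Priority=P4, Resolution=1-4h) − P(Priority=P4)P(Resolution=1-4h) = 0.034 − 0.167×0.240 = -0.00608.

-0.00608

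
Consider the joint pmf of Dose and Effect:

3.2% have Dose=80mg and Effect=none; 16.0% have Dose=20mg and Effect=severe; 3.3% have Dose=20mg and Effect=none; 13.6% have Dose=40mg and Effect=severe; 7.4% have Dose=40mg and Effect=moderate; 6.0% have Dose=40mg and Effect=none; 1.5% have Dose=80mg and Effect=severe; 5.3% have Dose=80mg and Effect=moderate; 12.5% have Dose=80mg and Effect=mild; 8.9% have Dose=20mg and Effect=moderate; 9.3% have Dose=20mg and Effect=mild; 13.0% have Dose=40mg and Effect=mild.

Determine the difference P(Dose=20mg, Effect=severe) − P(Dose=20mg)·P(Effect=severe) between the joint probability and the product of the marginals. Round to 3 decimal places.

P(Dose=20mg) = 0.033 + 0.093 + 0.089 + 0.160 = 0.375.
P(Effect=severe) = 0.160 + 0.136 + 0.015 = 0.311.
P(Dose=20mg, Effect=severe) − P(Dose=20mg)P(Effect=severe) = 0.160 − 0.375×0.311 = 0.043.

0.043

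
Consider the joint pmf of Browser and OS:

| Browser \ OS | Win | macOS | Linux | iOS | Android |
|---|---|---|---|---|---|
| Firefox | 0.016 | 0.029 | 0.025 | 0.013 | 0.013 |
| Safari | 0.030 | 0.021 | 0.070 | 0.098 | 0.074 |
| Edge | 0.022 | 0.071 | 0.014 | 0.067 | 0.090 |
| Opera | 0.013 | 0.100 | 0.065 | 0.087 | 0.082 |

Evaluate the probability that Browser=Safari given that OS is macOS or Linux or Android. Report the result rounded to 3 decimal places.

P(OS=macOS) = 0.029 + 0.021 + 0.071 + 0.100 = 0.221.
P(OS=Linux) = 0.025 + 0.070 + 0.014 + 0.065 = 0.174.
P(OS=Android) = 0.013 + 0.074 + 0.090 + 0.082 = 0.259.
P(OS ∈ {macOS, Linux, Android}) = 0.221 + 0.174 + 0.259 = 0.654; P(Browser=Safari, OS ∈ {macOS, Linux, Android}) = 0.021 + 0.070 + 0.074 = 0.165.
P(Browser=Safari | OS ∈ {macOS, Linux, Android}) = 0.165/0.654 = 0.252.

0.252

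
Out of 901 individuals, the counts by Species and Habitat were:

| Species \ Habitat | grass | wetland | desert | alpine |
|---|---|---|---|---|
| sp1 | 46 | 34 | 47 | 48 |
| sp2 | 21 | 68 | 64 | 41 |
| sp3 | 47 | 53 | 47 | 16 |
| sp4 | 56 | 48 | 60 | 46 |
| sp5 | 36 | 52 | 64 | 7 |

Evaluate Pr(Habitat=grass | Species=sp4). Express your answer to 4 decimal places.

Total with Species=sp4: 56 + 48 + 60 + 46 = 210.
P(Habitat=grass | Species=sp4) = 56/210 = 0.2667.

0.2667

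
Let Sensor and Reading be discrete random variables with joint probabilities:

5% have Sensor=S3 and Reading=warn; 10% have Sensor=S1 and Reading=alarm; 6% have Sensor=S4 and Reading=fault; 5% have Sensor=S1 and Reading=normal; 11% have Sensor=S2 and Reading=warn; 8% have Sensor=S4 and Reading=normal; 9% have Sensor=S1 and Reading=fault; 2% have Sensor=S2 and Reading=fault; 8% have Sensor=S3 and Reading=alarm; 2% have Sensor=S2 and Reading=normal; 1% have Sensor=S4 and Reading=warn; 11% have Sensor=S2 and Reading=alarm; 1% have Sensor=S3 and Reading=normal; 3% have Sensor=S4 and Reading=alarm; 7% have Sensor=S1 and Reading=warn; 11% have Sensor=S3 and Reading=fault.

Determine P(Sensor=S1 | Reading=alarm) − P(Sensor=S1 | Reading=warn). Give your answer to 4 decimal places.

P(Reading=alarm) = 0.10 + 0.11 + 0.08 + 0.03 = 0.32; P(Sensor=S1 | Reading=alarm) = 0.10/0.32 = 0.31250.
P(Reading=warn) = 0.07 + 0.11 + 0.05 + 0.01 = 0.24; P(Sensor=S1 | Reading=warn) = 0.07/0.24 = 0.29167.
Difference = 0.0208.

0.0208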